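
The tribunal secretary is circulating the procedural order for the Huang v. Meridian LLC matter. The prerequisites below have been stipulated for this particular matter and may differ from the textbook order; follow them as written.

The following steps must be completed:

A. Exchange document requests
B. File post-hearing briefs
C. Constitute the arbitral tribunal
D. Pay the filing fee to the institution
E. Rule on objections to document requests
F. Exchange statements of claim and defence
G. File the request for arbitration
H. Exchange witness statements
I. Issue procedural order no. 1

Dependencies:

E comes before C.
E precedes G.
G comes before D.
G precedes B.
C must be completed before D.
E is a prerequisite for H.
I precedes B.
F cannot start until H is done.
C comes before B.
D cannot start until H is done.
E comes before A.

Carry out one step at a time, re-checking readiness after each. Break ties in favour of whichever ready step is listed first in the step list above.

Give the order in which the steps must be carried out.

E → A → C → G → H → D → F → I → B

E and I have no prerequisites; E is listed earlier, so E is first.
A, C, G, H and I are all available; A is listed earlier → A.
C, G, H and I are all available; C is listed earlier → C.
Now G, H and I have their prerequisites met. G is listed earlier, so G next.
Now H and I have their prerequisites met. H is listed earlier, so H next.
Ready: D, F and I. D is listed earlier → D.
Ready: F and I. F is listed earlier → F.
I is the only step now ready → I.
That leaves B as the only ready step → B.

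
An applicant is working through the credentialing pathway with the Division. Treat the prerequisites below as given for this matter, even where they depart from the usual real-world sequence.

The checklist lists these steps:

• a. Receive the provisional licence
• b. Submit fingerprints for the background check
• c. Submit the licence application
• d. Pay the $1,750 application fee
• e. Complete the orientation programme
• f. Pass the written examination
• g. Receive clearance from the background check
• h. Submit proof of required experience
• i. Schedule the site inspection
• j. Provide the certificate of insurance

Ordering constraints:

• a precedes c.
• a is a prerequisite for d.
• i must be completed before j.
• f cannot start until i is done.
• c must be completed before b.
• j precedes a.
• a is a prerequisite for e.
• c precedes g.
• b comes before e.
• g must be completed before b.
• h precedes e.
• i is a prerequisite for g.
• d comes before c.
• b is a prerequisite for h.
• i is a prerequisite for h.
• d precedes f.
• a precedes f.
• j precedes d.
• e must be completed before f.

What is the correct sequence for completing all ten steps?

i → j → a → d → c → g → b → h → e → f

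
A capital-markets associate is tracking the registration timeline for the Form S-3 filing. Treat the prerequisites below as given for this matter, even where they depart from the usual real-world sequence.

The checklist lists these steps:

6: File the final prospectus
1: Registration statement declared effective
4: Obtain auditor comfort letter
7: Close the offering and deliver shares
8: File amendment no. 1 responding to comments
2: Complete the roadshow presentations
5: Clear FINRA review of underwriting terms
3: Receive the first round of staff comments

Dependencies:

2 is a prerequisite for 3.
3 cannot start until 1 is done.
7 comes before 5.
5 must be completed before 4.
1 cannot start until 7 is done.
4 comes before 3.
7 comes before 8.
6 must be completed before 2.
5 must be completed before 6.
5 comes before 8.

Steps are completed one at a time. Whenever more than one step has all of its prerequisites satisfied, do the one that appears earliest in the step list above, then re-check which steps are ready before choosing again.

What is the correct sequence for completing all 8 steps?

7 is the only step with nothing outstanding, so it goes first.
Now 1 and 5 have their prerequisites met. 1 is listed earlier, so 1 next.
That leaves 5 as the only ready step → 5.
Now 6, 4 and 8 have their prerequisites met. 6 is listed earlier, so 6 next.
Now 4, 8 and 2 have their prerequisites met. 4 is listed earlier, so 4 next.
Ready: 8 and 2. 8 is listed earlier → 8.
2 needed 6, now all done → 2.
3 needed 1, 4 and 2, now all done → 3.

7, 1, 5, 6, 4, 8, 2, 3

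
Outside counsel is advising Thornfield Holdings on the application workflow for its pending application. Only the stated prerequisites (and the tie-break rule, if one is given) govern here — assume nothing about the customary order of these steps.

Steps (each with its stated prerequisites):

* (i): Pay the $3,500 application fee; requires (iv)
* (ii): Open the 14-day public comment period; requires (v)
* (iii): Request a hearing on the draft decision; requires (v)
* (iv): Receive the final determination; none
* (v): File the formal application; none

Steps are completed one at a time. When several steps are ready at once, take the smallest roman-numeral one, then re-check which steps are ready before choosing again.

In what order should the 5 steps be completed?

(iv) and (v) have no prerequisites; (iv) has the earlier label, so (iv) is first.
Now (i) and (v) have their prerequisites met. (i) has the earlier label, so (i) next.
That leaves (v) as the only ready step → (v).
Now (ii) and (iii) have their prerequisites met. (ii) has the earlier label, so (ii) next.
(iii) needed (v), now all done → (iii).

(iv) (i) (v) (ii) (iii)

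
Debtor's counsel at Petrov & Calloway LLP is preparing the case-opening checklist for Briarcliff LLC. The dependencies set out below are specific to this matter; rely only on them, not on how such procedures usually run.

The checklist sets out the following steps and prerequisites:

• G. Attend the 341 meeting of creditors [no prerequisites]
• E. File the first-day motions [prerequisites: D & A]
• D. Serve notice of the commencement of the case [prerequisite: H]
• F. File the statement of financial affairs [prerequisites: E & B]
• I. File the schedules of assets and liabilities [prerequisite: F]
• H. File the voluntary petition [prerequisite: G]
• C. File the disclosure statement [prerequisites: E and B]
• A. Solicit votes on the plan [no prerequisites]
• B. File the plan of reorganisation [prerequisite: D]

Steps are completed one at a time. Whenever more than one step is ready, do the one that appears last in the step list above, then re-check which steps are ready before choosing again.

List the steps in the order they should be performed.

A, G, H, D, B, E, C, F, I

A and G have no prerequisites; A is listed later, so A is first.
Next only G has its prerequisites met → G.
H needed G, now all done → H.
D needed H, now all done → D.
Ready: B and E. B is listed later → B.
That leaves E as the only ready step → E.
Ready: C and F. C is listed later → C.
F needed B and E, now all done → F.
That leaves I as the only ready step → I.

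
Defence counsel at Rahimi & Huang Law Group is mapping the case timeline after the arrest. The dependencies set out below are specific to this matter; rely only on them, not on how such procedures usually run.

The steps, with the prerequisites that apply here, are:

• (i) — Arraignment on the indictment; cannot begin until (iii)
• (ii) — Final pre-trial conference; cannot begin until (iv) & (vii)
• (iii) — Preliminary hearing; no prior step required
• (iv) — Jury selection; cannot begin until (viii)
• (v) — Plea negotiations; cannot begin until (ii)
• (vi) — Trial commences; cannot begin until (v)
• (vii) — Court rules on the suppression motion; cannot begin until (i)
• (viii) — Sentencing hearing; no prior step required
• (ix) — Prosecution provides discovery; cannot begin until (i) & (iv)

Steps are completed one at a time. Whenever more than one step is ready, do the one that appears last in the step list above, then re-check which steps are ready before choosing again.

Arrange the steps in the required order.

(viii), (iv), (iii), (i), (ix), (vii), (ii), (v), (vi)

Nothing is required for (viii) and (iii). (viii) is listed later → (viii) first.
Ready: (iv) and (iii). (iv) is listed later → (iv).
Next only (iii) has its prerequisites met → (iii).
That leaves (i) as the only ready step → (i).
Now (ix) and (vii) have their prerequisites met. (ix) is listed later, so (ix) next.
(vii) needed (i), now all done → (vii).
That leaves (ii) as the only ready step → (ii).
(v) needed (ii), now all done → (v).
Next only (vi) has its prerequisites met → (vi).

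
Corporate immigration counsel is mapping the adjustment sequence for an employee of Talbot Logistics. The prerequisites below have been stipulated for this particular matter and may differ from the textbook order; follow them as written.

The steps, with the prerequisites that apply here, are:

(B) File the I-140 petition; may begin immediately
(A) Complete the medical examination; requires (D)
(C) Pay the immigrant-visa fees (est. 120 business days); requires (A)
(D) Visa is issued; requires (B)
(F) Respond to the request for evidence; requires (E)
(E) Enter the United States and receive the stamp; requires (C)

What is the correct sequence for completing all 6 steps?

(B), (D), (A), (C), (E), (F)

(B) is the only step with nothing outstanding, so it goes first.
That leaves (D) as the only ready step → (D).
(A) is the only step now ready → (A).
(C) needed (A), now all done → (C).
(E) needed (C), now all done → (E).
That leaves (F) as the only ready step → (F).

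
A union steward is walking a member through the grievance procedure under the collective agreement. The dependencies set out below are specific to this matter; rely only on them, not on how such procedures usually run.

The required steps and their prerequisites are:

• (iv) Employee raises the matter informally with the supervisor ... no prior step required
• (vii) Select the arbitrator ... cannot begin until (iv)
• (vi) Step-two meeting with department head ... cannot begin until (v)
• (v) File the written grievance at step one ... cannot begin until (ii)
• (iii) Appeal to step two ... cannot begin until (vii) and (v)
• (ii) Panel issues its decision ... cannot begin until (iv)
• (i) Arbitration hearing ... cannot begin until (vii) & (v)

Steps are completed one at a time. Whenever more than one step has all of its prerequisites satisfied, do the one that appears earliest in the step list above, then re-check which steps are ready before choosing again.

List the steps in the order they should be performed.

Only (iv) has no prerequisites, so it is first.
(vii) and (ii) are both available; (vii) is listed earlier → (vii).
That leaves (ii) as the only ready step → (ii).
That leaves (v) as the only ready step → (v).
Now (vi), (iii) and (i) have their prerequisites met. (vi) is listed earlier, so (vi) next.
Ready: (iii) and (i). (iii) is listed earlier → (iii).
That leaves (i) as the only ready step → (i).

(iv), (vii), (ii), (v), (vi), (iii), (i)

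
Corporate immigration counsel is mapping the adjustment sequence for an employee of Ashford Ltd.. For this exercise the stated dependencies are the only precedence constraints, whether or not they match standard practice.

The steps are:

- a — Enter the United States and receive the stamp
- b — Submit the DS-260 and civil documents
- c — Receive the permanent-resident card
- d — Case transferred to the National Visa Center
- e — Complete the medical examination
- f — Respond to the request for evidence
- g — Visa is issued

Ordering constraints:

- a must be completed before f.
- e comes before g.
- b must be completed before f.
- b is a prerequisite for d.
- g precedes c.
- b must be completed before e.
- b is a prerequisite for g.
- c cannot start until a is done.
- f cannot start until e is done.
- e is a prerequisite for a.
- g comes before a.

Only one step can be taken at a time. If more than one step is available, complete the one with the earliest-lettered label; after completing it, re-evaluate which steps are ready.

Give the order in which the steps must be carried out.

b, d, e, g, a, c, f

Only b has no prerequisites, so it is first.
Ready: d and e. d has the earlier label → d.
e needed b, now all done → e.
g needed b and e, now all done → g.
a needed e and g, now all done → a.
Now c and f have their prerequisites met. c has the earlier label, so c next.
Next only f has its prerequisites met → f.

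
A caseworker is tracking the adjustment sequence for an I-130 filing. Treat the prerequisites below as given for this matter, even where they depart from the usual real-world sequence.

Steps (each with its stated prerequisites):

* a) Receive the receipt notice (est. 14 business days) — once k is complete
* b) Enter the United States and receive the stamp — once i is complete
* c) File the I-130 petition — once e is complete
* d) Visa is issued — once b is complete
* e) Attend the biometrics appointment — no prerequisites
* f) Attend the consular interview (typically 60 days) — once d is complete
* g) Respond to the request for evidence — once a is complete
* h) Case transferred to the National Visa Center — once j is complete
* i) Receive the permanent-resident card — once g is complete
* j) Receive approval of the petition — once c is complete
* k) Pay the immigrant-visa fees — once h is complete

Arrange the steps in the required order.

e c j h k a g i b d f

e is the only step with nothing outstanding, so it goes first.
c is the only step now ready → c.
Next only j has its prerequisites met → j.
h needed j, now all done → h.
k needed h, now all done → k.
a needed k, now all done → a.
g is the only step now ready → g.
i is the only step now ready → i.
b needed i, now all done → b.
d needed b, now all done → d.
That leaves f as the only ready step → f.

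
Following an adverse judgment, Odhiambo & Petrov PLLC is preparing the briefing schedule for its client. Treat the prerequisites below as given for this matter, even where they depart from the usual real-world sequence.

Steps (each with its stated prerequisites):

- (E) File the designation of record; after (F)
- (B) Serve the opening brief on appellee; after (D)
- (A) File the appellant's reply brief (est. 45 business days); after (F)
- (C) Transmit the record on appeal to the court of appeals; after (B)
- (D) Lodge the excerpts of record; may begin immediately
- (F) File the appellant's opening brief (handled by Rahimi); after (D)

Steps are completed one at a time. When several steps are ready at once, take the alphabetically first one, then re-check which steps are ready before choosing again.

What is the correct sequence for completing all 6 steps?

(D), (B), (C), (F), (A), (E)

(D) is the only step with nothing outstanding, so it goes first.
Ready: (B) and (F). (B) has the earlier label → (B).
Now (C) and (F) have their prerequisites met. (C) has the earlier label, so (C) next.
That leaves (F) as the only ready step → (F).
Ready: (A) and (E). (A) has the earlier label → (A).
(E) needed (F), now all done → (E).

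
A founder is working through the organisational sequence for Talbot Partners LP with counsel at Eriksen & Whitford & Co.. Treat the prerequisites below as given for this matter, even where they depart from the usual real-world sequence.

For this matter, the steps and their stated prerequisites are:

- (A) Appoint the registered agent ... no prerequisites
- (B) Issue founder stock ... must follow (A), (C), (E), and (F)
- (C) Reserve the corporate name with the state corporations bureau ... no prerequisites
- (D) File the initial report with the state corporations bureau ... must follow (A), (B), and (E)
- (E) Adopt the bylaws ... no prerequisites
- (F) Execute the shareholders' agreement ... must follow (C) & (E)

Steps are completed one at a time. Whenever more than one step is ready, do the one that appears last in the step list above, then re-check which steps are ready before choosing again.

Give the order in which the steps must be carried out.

(E) → (C) → (F) → (A) → (B) → (D)

(E), (C) and (A) have no prerequisites; (E) is listed later, so (E) is first.
Ready: (C) and (A). (C) is listed later → (C).
Ready: (F) and (A). (F) is listed later → (F).
That leaves (A) as the only ready step → (A).
That leaves (B) as the only ready step → (B).
(D) needed (E), (B) and (A), now all done → (D).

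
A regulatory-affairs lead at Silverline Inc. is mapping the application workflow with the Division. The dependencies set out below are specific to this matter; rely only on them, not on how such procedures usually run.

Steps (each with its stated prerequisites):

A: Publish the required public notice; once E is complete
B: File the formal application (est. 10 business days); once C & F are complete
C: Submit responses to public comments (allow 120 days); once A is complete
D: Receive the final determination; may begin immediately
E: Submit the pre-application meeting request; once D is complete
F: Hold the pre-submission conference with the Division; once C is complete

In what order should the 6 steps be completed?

D is the only step with nothing outstanding, so it goes first.
E needed D, now all done → E.
Next only A has its prerequisites met → A.
C needed A, now all done → C.
F needed C, now all done → F.
That leaves B as the only ready step → B.

D → E → A → C → F → B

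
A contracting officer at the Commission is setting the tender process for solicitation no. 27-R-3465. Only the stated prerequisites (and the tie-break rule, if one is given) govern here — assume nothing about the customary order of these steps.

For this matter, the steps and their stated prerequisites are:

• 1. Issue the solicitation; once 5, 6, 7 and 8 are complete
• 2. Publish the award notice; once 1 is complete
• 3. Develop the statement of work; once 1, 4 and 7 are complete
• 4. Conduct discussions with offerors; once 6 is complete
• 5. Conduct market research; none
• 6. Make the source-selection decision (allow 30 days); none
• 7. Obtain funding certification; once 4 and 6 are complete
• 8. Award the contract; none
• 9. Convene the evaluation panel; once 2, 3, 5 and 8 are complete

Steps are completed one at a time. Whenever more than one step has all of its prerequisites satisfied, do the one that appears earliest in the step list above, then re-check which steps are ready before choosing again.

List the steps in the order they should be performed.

5 → 6 → 4 → 7 → 8 → 1 → 2 → 3 → 9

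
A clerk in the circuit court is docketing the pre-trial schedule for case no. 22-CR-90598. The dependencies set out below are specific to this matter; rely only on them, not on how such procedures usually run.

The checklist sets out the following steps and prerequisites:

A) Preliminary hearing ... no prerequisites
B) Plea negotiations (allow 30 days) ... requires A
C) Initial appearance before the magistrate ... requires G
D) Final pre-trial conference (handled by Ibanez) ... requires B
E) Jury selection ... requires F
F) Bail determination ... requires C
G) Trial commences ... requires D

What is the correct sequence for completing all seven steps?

A has no prerequisites → A first.
Next only B has its prerequisites met → B.
D needed B, now all done → D.
G needed D, now all done → G.
That leaves C as the only ready step → C.
F needed C, now all done → F.
That leaves E as the only ready step → E.

A B D G C F E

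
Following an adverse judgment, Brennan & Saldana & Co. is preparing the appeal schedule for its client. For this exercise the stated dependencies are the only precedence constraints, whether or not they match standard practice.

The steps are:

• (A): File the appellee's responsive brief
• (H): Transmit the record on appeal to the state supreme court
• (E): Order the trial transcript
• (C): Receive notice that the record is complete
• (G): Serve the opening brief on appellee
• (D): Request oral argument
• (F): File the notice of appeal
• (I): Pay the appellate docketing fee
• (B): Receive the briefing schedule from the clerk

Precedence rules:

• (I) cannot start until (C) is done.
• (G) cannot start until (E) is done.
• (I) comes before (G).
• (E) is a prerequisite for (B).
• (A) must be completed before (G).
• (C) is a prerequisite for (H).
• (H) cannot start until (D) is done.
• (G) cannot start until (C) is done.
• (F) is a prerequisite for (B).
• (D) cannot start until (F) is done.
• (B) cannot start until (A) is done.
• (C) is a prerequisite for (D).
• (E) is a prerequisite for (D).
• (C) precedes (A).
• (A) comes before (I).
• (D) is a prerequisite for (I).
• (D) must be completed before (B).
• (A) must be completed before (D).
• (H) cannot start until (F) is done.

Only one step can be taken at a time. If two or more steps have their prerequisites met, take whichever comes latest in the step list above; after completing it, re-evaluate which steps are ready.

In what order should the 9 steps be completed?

(F), (C), (E), (A), (D), (B), (I), (G), (H)

(F), (C) and (E) have no prerequisites; (F) is listed later, so (F) is first.
Now (C) and (E) have their prerequisites met. (C) is listed later, so (C) next.
(A) now also ready, so the ready set is {(E), (A)}; (E) is listed later → (E).
(A) needed (C), now all done → (A).
(D) needed (F), (C), (E) and (A), now all done → (D).
Ready: (B), (I) and (H). (B) is listed later → (B).
Now (I) and (H) have their prerequisites met. (I) is listed later, so (I) next.
(G) and (H) are both available; (G) is listed later → (G).
Next only (H) has its prerequisites met → (H).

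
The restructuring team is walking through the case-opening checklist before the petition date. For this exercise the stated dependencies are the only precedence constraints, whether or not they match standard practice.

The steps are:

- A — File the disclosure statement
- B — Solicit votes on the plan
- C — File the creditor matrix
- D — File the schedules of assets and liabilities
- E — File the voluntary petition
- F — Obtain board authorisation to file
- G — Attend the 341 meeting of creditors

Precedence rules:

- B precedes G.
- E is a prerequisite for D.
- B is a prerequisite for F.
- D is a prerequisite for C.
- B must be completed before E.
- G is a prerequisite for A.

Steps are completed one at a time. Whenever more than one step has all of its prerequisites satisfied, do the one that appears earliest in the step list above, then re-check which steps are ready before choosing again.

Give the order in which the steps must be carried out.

B is the only step with nothing outstanding, so it goes first.
E, F and G are all available; E is listed earlier → E.
D now also ready, so the ready set is {D, F, G}; D is listed earlier → D.
C now also ready, so the ready set is {C, F, G}; C is listed earlier → C.
Ready: F and G. F is listed earlier → F.
G needed B, now all done → G.
A is the only step now ready → A.

B E D C F G A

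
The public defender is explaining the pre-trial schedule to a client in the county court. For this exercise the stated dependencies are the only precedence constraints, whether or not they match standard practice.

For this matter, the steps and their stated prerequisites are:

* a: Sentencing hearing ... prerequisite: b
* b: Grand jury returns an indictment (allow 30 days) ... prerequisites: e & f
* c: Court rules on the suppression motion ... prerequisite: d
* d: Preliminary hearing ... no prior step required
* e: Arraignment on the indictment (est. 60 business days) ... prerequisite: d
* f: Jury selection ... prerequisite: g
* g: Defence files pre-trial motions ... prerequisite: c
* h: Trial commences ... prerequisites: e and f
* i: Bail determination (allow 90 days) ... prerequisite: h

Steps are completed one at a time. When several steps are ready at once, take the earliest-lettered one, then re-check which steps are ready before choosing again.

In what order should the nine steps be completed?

d has no prerequisites → d first.
Ready: c and e. c has the earlier label → c.
Now e and g have their prerequisites met. e has the earlier label, so e next.
g needed c, now all done → g.
f is the only step now ready → f.
Ready: b and h. b has the earlier label → b.
Ready: a and h. a has the earlier label → a.
h needed e and f, now all done → h.
i needed h, now all done → i.

d, c, e, g, f, b, a, h, i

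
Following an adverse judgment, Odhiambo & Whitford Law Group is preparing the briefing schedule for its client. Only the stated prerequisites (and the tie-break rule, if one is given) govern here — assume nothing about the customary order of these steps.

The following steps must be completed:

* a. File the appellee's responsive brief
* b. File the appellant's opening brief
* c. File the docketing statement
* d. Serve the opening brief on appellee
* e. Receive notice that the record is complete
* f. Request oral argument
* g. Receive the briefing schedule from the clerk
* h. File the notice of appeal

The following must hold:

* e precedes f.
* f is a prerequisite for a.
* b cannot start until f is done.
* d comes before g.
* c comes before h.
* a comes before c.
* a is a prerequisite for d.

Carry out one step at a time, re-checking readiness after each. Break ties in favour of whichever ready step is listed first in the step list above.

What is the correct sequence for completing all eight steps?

e is the only step with nothing outstanding, so it goes first.
f needed e, now all done → f.
Ready: a and b. a is listed earlier → a.
c and d now also ready, so the ready set is {b, c, d}; b is listed earlier → b.
c and d are both available; c is listed earlier → c.
Ready: d and h. d is listed earlier → d.
g now also ready, so the ready set is {g, h}; g is listed earlier → g.
h needed c, now all done → h.

e, f, a, b, c, d, g, h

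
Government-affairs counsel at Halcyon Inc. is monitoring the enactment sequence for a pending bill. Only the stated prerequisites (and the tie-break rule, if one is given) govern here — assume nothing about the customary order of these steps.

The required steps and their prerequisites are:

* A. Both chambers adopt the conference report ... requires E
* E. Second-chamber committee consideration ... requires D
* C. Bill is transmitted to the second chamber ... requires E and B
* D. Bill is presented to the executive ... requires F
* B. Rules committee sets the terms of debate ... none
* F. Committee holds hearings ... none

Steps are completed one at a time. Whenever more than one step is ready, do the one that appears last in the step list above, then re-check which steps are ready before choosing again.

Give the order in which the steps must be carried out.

F, B, D, E, C, A

F and B have no prerequisites; F is listed later, so F is first.
Ready: B and D. B is listed later → B.
Next only D has its prerequisites met → D.
Next only E has its prerequisites met → E.
Now C and A have their prerequisites met. C is listed later, so C next.
Next only A has its prerequisites met → A.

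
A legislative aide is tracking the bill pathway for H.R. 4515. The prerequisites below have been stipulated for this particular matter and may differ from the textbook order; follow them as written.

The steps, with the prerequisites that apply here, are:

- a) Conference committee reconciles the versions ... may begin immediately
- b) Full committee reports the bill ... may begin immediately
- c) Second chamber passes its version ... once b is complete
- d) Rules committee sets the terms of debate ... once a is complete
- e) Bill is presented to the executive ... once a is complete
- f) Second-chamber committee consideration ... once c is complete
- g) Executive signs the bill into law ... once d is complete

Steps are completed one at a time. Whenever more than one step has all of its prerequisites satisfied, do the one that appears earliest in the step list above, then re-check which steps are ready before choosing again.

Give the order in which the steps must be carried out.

a and b have no prerequisites; a is listed earlier, so a is first.
d and e now also ready, so the ready set is {b, d, e}; b is listed earlier → b.
c, d and e are all available; c is listed earlier → c.
f now also ready, so the ready set is {d, e, f}; d is listed earlier → d.
Ready: e, f and g. e is listed earlier → e.
Now f and g have their prerequisites met. f is listed earlier, so f next.
That leaves g as the only ready step → g.

a → b → c → d → e → f → g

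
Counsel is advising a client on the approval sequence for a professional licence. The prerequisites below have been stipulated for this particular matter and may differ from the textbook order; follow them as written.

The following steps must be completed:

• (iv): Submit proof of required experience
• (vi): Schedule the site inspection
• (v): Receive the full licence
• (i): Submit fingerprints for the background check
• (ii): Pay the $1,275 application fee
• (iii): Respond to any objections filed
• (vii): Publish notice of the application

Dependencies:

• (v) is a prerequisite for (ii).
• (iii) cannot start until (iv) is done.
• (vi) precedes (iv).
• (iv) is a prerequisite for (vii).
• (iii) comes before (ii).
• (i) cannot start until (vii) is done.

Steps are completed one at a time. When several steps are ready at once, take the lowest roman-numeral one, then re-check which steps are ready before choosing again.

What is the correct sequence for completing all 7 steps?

Nothing is required for (v) and (vi). (v) has the earlier label → (v) first.
Next only (vi) has its prerequisites met → (vi).
(iv) needed (vi), now all done → (iv).
Ready: (iii) and (vii). (iii) has the earlier label → (iii).
Ready: (ii) and (vii). (ii) has the earlier label → (ii).
Next only (vii) has its prerequisites met → (vii).
(i) needed (vii), now all done → (i).

(v) (vi) (iv) (iii) (ii) (vii) (i)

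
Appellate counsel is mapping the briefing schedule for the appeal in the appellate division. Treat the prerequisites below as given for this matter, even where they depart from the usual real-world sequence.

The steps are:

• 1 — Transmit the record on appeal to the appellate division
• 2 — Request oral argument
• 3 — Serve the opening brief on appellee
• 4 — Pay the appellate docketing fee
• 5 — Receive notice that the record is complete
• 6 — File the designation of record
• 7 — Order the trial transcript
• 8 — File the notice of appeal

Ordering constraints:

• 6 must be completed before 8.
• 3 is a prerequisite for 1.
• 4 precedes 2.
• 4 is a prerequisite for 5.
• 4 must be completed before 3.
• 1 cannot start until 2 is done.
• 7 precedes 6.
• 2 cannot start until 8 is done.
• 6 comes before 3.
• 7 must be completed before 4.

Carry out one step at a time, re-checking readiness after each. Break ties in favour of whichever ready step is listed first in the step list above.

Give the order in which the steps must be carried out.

7 → 4 → 5 → 6 → 3 → 8 → 2 → 1

7 is the only step with nothing outstanding, so it goes first.
Ready: 4 and 6. 4 is listed earlier → 4.
Now 5 and 6 have their prerequisites met. 5 is listed earlier, so 5 next.
6 needed 7, now all done → 6.
Ready: 3 and 8. 3 is listed earlier → 3.
That leaves 8 as the only ready step → 8.
2 needed 4 and 8, now all done → 2.
Next only 1 has its prerequisites met → 1.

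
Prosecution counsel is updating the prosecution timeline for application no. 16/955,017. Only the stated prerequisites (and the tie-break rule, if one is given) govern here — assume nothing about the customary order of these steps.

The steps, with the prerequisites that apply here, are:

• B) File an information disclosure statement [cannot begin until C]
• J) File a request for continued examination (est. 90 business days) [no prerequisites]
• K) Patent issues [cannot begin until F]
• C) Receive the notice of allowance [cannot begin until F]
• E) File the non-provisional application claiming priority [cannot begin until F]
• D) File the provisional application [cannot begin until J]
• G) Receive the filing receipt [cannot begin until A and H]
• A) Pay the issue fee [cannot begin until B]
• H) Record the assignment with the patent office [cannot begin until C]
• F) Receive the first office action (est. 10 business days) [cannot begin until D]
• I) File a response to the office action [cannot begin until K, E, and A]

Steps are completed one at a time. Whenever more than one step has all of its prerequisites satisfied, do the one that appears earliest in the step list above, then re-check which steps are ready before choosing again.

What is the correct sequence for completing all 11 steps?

J, D, F, K, C, B, E, A, H, G, I

J has no prerequisites → J first.
D needed J, now all done → D.
F needed D, now all done → F.
Now K, C and E have their prerequisites met. K is listed earlier, so K next.
Now C and E have their prerequisites met. C is listed earlier, so C next.
B and H now also ready, so the ready set is {B, E, H}; B is listed earlier → B.
Now E, A and H have their prerequisites met. E is listed earlier, so E next.
Now A and H have their prerequisites met. A is listed earlier, so A next.
I now also ready, so the ready set is {H, I}; H is listed earlier → H.
G now also ready, so the ready set is {G, I}; G is listed earlier → G.
I is the only step now ready → I.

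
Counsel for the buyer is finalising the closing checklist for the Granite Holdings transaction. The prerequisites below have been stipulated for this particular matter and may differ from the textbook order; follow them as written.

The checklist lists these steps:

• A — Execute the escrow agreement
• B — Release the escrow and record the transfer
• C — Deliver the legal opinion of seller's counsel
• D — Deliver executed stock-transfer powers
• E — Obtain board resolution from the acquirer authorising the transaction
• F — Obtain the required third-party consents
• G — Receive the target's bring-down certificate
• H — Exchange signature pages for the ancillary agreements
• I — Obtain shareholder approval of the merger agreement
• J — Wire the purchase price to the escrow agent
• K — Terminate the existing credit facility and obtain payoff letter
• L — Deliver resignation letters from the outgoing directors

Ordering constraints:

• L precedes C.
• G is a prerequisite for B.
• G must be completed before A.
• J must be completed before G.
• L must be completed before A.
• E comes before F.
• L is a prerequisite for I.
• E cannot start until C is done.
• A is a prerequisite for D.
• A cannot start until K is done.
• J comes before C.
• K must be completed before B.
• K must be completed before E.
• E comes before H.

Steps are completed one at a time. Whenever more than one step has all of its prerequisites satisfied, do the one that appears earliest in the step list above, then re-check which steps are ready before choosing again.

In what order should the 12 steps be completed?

J, G, K, B, L, A, C, D, E, F, H, I

Nothing is required for J, K and L. J is listed earlier → J first.
Now G, K and L have their prerequisites met. G is listed earlier, so G next.
Now K and L have their prerequisites met. K is listed earlier, so K next.
B now also ready, so the ready set is {B, L}; B is listed earlier → B.
That leaves L as the only ready step → L.
A, C and I are all available; A is listed earlier → A.
C, D and I are all available; C is listed earlier → C.
E now also ready, so the ready set is {D, E, I}; D is listed earlier → D.
E and I are both available; E is listed earlier → E.
F, H and I are all available; F is listed earlier → F.
Now H and I have their prerequisites met. H is listed earlier, so H next.
I needed L, now all done → I.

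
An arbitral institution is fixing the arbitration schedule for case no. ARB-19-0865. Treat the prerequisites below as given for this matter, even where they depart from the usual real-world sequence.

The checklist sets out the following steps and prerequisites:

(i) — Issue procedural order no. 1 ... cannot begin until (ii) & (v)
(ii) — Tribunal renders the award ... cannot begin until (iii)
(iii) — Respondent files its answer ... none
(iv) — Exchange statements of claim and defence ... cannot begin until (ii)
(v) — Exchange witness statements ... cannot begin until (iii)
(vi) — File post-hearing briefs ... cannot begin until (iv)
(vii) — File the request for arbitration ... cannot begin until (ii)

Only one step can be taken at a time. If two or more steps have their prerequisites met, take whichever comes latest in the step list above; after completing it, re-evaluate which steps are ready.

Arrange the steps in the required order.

(iii), (v), (ii), (vii), (iv), (vi), (i)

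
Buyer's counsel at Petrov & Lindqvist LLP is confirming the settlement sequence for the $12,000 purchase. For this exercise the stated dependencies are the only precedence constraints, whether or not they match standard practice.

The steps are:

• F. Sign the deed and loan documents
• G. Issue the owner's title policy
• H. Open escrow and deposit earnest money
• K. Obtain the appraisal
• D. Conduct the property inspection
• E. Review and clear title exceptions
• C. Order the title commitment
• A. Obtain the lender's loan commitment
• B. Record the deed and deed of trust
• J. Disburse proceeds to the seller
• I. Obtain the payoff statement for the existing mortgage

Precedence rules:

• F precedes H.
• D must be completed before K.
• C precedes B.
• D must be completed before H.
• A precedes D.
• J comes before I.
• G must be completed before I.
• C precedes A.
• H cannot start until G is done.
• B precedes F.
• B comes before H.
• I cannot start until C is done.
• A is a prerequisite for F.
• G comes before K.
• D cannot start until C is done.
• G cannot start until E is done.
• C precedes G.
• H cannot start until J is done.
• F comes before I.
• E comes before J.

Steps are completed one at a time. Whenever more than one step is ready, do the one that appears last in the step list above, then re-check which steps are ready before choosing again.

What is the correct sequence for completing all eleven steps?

C and E have no prerequisites; C is listed later, so C is first.
B and A now also ready, so the ready set is {B, A, E}; B is listed later → B.
Ready: A and E. A is listed later → A.
D and F now also ready, so the ready set is {E, D, F}; E is listed later → E.
J and G now also ready, so the ready set is {J, D, G, F}; J is listed later → J.
D, G and F are all available; D is listed later → D.
Now G and F have their prerequisites met. G is listed later, so G next.
K and F are both available; K is listed later → K.
F is the only step now ready → F.
Now I and H have their prerequisites met. I is listed later, so I next.
H is the only step now ready → H.

C → B → A → E → J → D → G → K → F → I → H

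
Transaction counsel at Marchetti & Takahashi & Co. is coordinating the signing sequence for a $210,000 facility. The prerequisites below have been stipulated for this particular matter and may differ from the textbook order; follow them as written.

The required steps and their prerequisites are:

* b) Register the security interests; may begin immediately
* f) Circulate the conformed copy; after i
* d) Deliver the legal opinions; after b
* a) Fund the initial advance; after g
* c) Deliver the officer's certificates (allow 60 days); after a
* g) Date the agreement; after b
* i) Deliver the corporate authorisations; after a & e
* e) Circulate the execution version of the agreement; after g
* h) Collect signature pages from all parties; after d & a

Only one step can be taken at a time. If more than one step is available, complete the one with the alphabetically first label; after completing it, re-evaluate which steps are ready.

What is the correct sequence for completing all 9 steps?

b d g a c e h i f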